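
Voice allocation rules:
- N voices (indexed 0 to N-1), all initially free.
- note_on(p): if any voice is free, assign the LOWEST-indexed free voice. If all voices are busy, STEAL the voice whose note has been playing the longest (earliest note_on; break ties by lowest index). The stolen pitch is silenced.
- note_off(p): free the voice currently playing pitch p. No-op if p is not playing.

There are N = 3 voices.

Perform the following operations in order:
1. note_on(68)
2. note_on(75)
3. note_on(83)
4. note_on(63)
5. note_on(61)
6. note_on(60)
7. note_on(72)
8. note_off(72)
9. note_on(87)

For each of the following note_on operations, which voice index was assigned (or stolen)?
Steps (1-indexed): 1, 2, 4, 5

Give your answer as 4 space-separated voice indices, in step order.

Answer: 0 1 0 1

Derivation:
Op 1: note_on(68): voice 0 is free -> assigned | voices=[68 - -]
Op 2: note_on(75): voice 1 is free -> assigned | voices=[68 75 -]
Op 3: note_on(83): voice 2 is free -> assigned | voices=[68 75 83]
Op 4: note_on(63): all voices busy, STEAL voice 0 (pitch 68, oldest) -> assign | voices=[63 75 83]
Op 5: note_on(61): all voices busy, STEAL voice 1 (pitch 75, oldest) -> assign | voices=[63 61 83]
Op 6: note_on(60): all voices busy, STEAL voice 2 (pitch 83, oldest) -> assign | voices=[63 61 60]
Op 7: note_on(72): all voices busy, STEAL voice 0 (pitch 63, oldest) -> assign | voices=[72 61 60]
Op 8: note_off(72): free voice 0 | voices=[- 61 60]
Op 9: note_on(87): voice 0 is free -> assigned | voices=[87 61 60]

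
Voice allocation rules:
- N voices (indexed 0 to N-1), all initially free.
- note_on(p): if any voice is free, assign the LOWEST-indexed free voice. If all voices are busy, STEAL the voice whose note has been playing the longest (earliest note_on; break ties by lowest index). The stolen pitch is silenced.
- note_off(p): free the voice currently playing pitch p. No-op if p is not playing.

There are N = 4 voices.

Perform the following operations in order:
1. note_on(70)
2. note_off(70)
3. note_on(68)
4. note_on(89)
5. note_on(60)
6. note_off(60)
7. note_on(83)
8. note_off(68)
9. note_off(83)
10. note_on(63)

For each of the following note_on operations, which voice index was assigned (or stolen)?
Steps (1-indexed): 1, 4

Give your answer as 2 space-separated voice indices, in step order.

Answer: 0 1

Derivation:
Op 1: note_on(70): voice 0 is free -> assigned | voices=[70 - - -]
Op 2: note_off(70): free voice 0 | voices=[- - - -]
Op 3: note_on(68): voice 0 is free -> assigned | voices=[68 - - -]
Op 4: note_on(89): voice 1 is free -> assigned | voices=[68 89 - -]
Op 5: note_on(60): voice 2 is free -> assigned | voices=[68 89 60 -]
Op 6: note_off(60): free voice 2 | voices=[68 89 - -]
Op 7: note_on(83): voice 2 is free -> assigned | voices=[68 89 83 -]
Op 8: note_off(68): free voice 0 | voices=[- 89 83 -]
Op 9: note_off(83): free voice 2 | voices=[- 89 - -]
Op 10: note_on(63): voice 0 is free -> assigned | voices=[63 89 - -]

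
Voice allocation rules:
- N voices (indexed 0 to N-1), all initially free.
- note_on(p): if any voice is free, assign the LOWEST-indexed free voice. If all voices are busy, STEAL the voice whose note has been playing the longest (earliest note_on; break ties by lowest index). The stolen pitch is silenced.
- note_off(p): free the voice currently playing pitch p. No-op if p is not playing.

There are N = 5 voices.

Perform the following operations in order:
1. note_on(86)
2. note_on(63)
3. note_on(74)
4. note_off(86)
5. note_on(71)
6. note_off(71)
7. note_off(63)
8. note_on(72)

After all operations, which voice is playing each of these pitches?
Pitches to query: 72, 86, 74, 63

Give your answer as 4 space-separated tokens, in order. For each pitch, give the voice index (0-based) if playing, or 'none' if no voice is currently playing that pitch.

Op 1: note_on(86): voice 0 is free -> assigned | voices=[86 - - - -]
Op 2: note_on(63): voice 1 is free -> assigned | voices=[86 63 - - -]
Op 3: note_on(74): voice 2 is free -> assigned | voices=[86 63 74 - -]
Op 4: note_off(86): free voice 0 | voices=[- 63 74 - -]
Op 5: note_on(71): voice 0 is free -> assigned | voices=[71 63 74 - -]
Op 6: note_off(71): free voice 0 | voices=[- 63 74 - -]
Op 7: note_off(63): free voice 1 | voices=[- - 74 - -]
Op 8: note_on(72): voice 0 is free -> assigned | voices=[72 - 74 - -]

Answer: 0 none 2 none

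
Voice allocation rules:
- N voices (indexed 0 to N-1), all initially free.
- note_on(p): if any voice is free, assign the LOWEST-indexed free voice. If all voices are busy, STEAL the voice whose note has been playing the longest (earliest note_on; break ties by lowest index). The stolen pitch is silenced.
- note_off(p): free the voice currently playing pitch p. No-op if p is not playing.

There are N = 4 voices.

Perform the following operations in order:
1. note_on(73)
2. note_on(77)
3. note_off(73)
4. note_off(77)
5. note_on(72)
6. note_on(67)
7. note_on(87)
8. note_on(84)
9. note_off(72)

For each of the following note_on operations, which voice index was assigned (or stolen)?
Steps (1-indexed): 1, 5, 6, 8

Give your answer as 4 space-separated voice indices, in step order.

Answer: 0 0 1 3

Derivation:
Op 1: note_on(73): voice 0 is free -> assigned | voices=[73 - - -]
Op 2: note_on(77): voice 1 is free -> assigned | voices=[73 77 - -]
Op 3: note_off(73): free voice 0 | voices=[- 77 - -]
Op 4: note_off(77): free voice 1 | voices=[- - - -]
Op 5: note_on(72): voice 0 is free -> assigned | voices=[72 - - -]
Op 6: note_on(67): voice 1 is free -> assigned | voices=[72 67 - -]
Op 7: note_on(87): voice 2 is free -> assigned | voices=[72 67 87 -]
Op 8: note_on(84): voice 3 is free -> assigned | voices=[72 67 87 84]
Op 9: note_off(72): free voice 0 | voices=[- 67 87 84]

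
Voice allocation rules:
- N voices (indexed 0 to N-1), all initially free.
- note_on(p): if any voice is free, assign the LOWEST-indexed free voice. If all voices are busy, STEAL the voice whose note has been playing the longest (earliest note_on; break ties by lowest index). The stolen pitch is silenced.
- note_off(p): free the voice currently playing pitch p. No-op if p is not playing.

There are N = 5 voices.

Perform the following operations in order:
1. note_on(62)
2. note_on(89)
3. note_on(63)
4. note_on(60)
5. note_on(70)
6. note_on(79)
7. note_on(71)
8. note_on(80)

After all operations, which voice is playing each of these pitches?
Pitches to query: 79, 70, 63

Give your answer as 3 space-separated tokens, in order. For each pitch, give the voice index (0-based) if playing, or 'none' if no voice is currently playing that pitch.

Op 1: note_on(62): voice 0 is free -> assigned | voices=[62 - - - -]
Op 2: note_on(89): voice 1 is free -> assigned | voices=[62 89 - - -]
Op 3: note_on(63): voice 2 is free -> assigned | voices=[62 89 63 - -]
Op 4: note_on(60): voice 3 is free -> assigned | voices=[62 89 63 60 -]
Op 5: note_on(70): voice 4 is free -> assigned | voices=[62 89 63 60 70]
Op 6: note_on(79): all voices busy, STEAL voice 0 (pitch 62, oldest) -> assign | voices=[79 89 63 60 70]
Op 7: note_on(71): all voices busy, STEAL voice 1 (pitch 89, oldest) -> assign | voices=[79 71 63 60 70]
Op 8: note_on(80): all voices busy, STEAL voice 2 (pitch 63, oldest) -> assign | voices=[79 71 80 60 70]

Answer: 0 4 none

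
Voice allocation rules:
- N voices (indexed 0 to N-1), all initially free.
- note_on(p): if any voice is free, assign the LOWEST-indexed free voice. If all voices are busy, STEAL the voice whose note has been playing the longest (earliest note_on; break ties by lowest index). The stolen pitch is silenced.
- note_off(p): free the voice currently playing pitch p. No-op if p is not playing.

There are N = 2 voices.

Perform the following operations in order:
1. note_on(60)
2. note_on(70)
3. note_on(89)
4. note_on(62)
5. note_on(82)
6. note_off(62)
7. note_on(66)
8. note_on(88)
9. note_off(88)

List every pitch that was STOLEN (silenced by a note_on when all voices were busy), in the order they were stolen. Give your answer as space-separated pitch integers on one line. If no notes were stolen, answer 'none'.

Answer: 60 70 89 82

Derivation:
Op 1: note_on(60): voice 0 is free -> assigned | voices=[60 -]
Op 2: note_on(70): voice 1 is free -> assigned | voices=[60 70]
Op 3: note_on(89): all voices busy, STEAL voice 0 (pitch 60, oldest) -> assign | voices=[89 70]
Op 4: note_on(62): all voices busy, STEAL voice 1 (pitch 70, oldest) -> assign | voices=[89 62]
Op 5: note_on(82): all voices busy, STEAL voice 0 (pitch 89, oldest) -> assign | voices=[82 62]
Op 6: note_off(62): free voice 1 | voices=[82 -]
Op 7: note_on(66): voice 1 is free -> assigned | voices=[82 66]
Op 8: note_on(88): all voices busy, STEAL voice 0 (pitch 82, oldest) -> assign | voices=[88 66]
Op 9: note_off(88): free voice 0 | voices=[- 66]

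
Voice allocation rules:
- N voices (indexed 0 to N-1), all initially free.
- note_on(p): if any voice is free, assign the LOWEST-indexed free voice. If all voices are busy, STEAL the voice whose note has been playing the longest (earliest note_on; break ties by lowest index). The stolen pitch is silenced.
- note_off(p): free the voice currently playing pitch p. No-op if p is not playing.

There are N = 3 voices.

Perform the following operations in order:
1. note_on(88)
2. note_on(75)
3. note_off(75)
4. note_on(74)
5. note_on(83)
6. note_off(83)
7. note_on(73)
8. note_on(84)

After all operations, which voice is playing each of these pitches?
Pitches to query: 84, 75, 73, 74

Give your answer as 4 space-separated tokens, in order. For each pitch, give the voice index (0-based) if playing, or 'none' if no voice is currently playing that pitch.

Answer: 0 none 2 1

Derivation:
Op 1: note_on(88): voice 0 is free -> assigned | voices=[88 - -]
Op 2: note_on(75): voice 1 is free -> assigned | voices=[88 75 -]
Op 3: note_off(75): free voice 1 | voices=[88 - -]
Op 4: note_on(74): voice 1 is free -> assigned | voices=[88 74 -]
Op 5: note_on(83): voice 2 is free -> assigned | voices=[88 74 83]
Op 6: note_off(83): free voice 2 | voices=[88 74 -]
Op 7: note_on(73): voice 2 is free -> assigned | voices=[88 74 73]
Op 8: note_on(84): all voices busy, STEAL voice 0 (pitch 88, oldest) -> assign | voices=[84 74 73]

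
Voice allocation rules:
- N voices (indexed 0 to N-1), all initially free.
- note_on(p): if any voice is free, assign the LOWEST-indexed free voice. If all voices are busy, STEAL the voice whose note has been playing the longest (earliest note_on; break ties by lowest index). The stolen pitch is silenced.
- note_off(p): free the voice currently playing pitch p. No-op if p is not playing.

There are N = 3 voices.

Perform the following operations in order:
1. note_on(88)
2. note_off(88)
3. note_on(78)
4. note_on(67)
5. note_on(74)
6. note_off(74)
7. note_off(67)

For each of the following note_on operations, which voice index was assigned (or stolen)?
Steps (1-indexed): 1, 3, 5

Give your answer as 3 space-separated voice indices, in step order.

Answer: 0 0 2

Derivation:
Op 1: note_on(88): voice 0 is free -> assigned | voices=[88 - -]
Op 2: note_off(88): free voice 0 | voices=[- - -]
Op 3: note_on(78): voice 0 is free -> assigned | voices=[78 - -]
Op 4: note_on(67): voice 1 is free -> assigned | voices=[78 67 -]
Op 5: note_on(74): voice 2 is free -> assigned | voices=[78 67 74]
Op 6: note_off(74): free voice 2 | voices=[78 67 -]
Op 7: note_off(67): free voice 1 | voices=[78 - -]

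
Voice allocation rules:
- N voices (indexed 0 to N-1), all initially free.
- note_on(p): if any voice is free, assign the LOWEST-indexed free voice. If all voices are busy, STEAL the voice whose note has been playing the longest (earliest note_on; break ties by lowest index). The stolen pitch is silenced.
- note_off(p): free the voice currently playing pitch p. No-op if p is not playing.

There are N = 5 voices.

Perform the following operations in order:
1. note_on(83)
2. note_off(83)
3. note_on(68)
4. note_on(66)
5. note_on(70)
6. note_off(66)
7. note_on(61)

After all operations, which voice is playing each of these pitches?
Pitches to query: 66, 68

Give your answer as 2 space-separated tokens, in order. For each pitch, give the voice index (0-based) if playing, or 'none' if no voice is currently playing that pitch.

Op 1: note_on(83): voice 0 is free -> assigned | voices=[83 - - - -]
Op 2: note_off(83): free voice 0 | voices=[- - - - -]
Op 3: note_on(68): voice 0 is free -> assigned | voices=[68 - - - -]
Op 4: note_on(66): voice 1 is free -> assigned | voices=[68 66 - - -]
Op 5: note_on(70): voice 2 is free -> assigned | voices=[68 66 70 - -]
Op 6: note_off(66): free voice 1 | voices=[68 - 70 - -]
Op 7: note_on(61): voice 1 is free -> assigned | voices=[68 61 70 - -]

Answer: none 0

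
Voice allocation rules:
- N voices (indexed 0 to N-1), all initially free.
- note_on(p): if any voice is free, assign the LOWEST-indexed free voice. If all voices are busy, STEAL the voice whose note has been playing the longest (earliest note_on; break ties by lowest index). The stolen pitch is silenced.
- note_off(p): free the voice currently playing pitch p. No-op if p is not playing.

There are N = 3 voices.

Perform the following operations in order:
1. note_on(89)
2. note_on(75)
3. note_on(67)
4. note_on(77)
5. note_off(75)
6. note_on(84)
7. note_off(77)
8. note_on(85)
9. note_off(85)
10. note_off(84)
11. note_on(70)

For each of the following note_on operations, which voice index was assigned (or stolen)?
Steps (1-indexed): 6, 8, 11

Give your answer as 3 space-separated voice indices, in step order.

Op 1: note_on(89): voice 0 is free -> assigned | voices=[89 - -]
Op 2: note_on(75): voice 1 is free -> assigned | voices=[89 75 -]
Op 3: note_on(67): voice 2 is free -> assigned | voices=[89 75 67]
Op 4: note_on(77): all voices busy, STEAL voice 0 (pitch 89, oldest) -> assign | voices=[77 75 67]
Op 5: note_off(75): free voice 1 | voices=[77 - 67]
Op 6: note_on(84): voice 1 is free -> assigned | voices=[77 84 67]
Op 7: note_off(77): free voice 0 | voices=[- 84 67]
Op 8: note_on(85): voice 0 is free -> assigned | voices=[85 84 67]
Op 9: note_off(85): free voice 0 | voices=[- 84 67]
Op 10: note_off(84): free voice 1 | voices=[- - 67]
Op 11: note_on(70): voice 0 is free -> assigned | voices=[70 - 67]

Answer: 1 0 0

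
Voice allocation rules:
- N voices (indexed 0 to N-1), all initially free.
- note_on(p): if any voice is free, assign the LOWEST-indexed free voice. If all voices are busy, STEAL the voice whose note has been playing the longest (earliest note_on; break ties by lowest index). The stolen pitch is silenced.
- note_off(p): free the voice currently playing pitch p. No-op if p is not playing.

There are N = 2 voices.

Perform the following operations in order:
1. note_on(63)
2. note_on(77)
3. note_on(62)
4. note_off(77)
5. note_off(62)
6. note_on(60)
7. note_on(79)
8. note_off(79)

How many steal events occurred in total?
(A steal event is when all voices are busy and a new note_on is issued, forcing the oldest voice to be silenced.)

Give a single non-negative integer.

Answer: 1

Derivation:
Op 1: note_on(63): voice 0 is free -> assigned | voices=[63 -]
Op 2: note_on(77): voice 1 is free -> assigned | voices=[63 77]
Op 3: note_on(62): all voices busy, STEAL voice 0 (pitch 63, oldest) -> assign | voices=[62 77]
Op 4: note_off(77): free voice 1 | voices=[62 -]
Op 5: note_off(62): free voice 0 | voices=[- -]
Op 6: note_on(60): voice 0 is free -> assigned | voices=[60 -]
Op 7: note_on(79): voice 1 is free -> assigned | voices=[60 79]
Op 8: note_off(79): free voice 1 | voices=[60 -]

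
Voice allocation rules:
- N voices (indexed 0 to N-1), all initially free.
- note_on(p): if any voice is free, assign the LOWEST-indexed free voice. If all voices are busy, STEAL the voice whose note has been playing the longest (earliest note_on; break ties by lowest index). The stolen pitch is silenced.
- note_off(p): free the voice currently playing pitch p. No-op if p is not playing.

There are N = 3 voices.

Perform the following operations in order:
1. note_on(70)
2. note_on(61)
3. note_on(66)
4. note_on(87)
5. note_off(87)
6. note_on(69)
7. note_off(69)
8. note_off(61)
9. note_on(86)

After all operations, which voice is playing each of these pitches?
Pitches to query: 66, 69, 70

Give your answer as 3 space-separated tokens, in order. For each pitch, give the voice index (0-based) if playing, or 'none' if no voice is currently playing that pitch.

Answer: 2 none none

Derivation:
Op 1: note_on(70): voice 0 is free -> assigned | voices=[70 - -]
Op 2: note_on(61): voice 1 is free -> assigned | voices=[70 61 -]
Op 3: note_on(66): voice 2 is free -> assigned | voices=[70 61 66]
Op 4: note_on(87): all voices busy, STEAL voice 0 (pitch 70, oldest) -> assign | voices=[87 61 66]
Op 5: note_off(87): free voice 0 | voices=[- 61 66]
Op 6: note_on(69): voice 0 is free -> assigned | voices=[69 61 66]
Op 7: note_off(69): free voice 0 | voices=[- 61 66]
Op 8: note_off(61): free voice 1 | voices=[- - 66]
Op 9: note_on(86): voice 0 is free -> assigned | voices=[86 - 66]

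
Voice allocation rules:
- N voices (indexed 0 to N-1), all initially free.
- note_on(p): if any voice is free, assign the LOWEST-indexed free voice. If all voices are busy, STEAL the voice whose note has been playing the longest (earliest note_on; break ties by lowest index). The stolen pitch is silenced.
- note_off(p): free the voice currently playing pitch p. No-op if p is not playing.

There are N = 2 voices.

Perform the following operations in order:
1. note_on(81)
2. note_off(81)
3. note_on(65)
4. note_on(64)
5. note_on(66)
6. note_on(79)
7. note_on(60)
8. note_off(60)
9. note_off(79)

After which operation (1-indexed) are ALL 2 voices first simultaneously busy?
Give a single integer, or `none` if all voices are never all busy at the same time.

Answer: 4

Derivation:
Op 1: note_on(81): voice 0 is free -> assigned | voices=[81 -]
Op 2: note_off(81): free voice 0 | voices=[- -]
Op 3: note_on(65): voice 0 is free -> assigned | voices=[65 -]
Op 4: note_on(64): voice 1 is free -> assigned | voices=[65 64]
Op 5: note_on(66): all voices busy, STEAL voice 0 (pitch 65, oldest) -> assign | voices=[66 64]
Op 6: note_on(79): all voices busy, STEAL voice 1 (pitch 64, oldest) -> assign | voices=[66 79]
Op 7: note_on(60): all voices busy, STEAL voice 0 (pitch 66, oldest) -> assign | voices=[60 79]
Op 8: note_off(60): free voice 0 | voices=[- 79]
Op 9: note_off(79): free voice 1 | voices=[- -]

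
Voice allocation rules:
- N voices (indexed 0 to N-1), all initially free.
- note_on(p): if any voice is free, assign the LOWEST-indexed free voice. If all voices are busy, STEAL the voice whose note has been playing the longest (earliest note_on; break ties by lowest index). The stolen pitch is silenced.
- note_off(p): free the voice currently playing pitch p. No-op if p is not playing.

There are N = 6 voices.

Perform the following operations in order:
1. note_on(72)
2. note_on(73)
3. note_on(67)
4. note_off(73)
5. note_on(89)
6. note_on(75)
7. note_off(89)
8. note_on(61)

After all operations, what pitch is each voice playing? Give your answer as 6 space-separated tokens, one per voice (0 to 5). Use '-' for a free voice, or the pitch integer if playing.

Op 1: note_on(72): voice 0 is free -> assigned | voices=[72 - - - - -]
Op 2: note_on(73): voice 1 is free -> assigned | voices=[72 73 - - - -]
Op 3: note_on(67): voice 2 is free -> assigned | voices=[72 73 67 - - -]
Op 4: note_off(73): free voice 1 | voices=[72 - 67 - - -]
Op 5: note_on(89): voice 1 is free -> assigned | voices=[72 89 67 - - -]
Op 6: note_on(75): voice 3 is free -> assigned | voices=[72 89 67 75 - -]
Op 7: note_off(89): free voice 1 | voices=[72 - 67 75 - -]
Op 8: note_on(61): voice 1 is free -> assigned | voices=[72 61 67 75 - -]

Answer: 72 61 67 75 - -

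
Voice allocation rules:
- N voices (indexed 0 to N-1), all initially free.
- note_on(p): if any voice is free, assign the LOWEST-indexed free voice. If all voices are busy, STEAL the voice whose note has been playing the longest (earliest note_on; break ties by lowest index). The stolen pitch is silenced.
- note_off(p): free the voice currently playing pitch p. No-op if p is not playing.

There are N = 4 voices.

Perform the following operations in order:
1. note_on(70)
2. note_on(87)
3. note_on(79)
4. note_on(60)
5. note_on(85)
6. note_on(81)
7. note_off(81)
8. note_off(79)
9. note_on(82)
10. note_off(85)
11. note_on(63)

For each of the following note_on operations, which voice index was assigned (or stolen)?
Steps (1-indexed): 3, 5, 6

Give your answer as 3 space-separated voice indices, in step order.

Op 1: note_on(70): voice 0 is free -> assigned | voices=[70 - - -]
Op 2: note_on(87): voice 1 is free -> assigned | voices=[70 87 - -]
Op 3: note_on(79): voice 2 is free -> assigned | voices=[70 87 79 -]
Op 4: note_on(60): voice 3 is free -> assigned | voices=[70 87 79 60]
Op 5: note_on(85): all voices busy, STEAL voice 0 (pitch 70, oldest) -> assign | voices=[85 87 79 60]
Op 6: note_on(81): all voices busy, STEAL voice 1 (pitch 87, oldest) -> assign | voices=[85 81 79 60]
Op 7: note_off(81): free voice 1 | voices=[85 - 79 60]
Op 8: note_off(79): free voice 2 | voices=[85 - - 60]
Op 9: note_on(82): voice 1 is free -> assigned | voices=[85 82 - 60]
Op 10: note_off(85): free voice 0 | voices=[- 82 - 60]
Op 11: note_on(63): voice 0 is free -> assigned | voices=[63 82 - 60]

Answer: 2 0 1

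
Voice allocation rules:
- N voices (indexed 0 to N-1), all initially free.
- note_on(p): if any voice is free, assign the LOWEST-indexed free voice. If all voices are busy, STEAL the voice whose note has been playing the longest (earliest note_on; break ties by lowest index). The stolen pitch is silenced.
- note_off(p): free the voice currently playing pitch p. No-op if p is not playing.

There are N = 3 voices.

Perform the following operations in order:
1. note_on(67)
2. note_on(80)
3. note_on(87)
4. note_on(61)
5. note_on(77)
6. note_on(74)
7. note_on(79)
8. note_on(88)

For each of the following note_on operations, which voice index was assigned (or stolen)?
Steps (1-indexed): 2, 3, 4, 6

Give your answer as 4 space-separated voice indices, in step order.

Answer: 1 2 0 2

Derivation:
Op 1: note_on(67): voice 0 is free -> assigned | voices=[67 - -]
Op 2: note_on(80): voice 1 is free -> assigned | voices=[67 80 -]
Op 3: note_on(87): voice 2 is free -> assigned | voices=[67 80 87]
Op 4: note_on(61): all voices busy, STEAL voice 0 (pitch 67, oldest) -> assign | voices=[61 80 87]
Op 5: note_on(77): all voices busy, STEAL voice 1 (pitch 80, oldest) -> assign | voices=[61 77 87]
Op 6: note_on(74): all voices busy, STEAL voice 2 (pitch 87, oldest) -> assign | voices=[61 77 74]
Op 7: note_on(79): all voices busy, STEAL voice 0 (pitch 61, oldest) -> assign | voices=[79 77 74]
Op 8: note_on(88): all voices busy, STEAL voice 1 (pitch 77, oldest) -> assign | voices=[79 88 74]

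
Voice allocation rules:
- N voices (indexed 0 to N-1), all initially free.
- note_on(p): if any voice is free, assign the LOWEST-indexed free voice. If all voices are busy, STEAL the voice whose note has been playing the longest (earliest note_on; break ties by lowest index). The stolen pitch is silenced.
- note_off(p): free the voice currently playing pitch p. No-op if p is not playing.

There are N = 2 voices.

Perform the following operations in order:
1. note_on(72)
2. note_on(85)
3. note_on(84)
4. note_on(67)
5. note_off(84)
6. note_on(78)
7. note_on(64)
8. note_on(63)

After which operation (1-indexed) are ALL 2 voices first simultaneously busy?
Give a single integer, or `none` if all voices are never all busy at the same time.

Op 1: note_on(72): voice 0 is free -> assigned | voices=[72 -]
Op 2: note_on(85): voice 1 is free -> assigned | voices=[72 85]
Op 3: note_on(84): all voices busy, STEAL voice 0 (pitch 72, oldest) -> assign | voices=[84 85]
Op 4: note_on(67): all voices busy, STEAL voice 1 (pitch 85, oldest) -> assign | voices=[84 67]
Op 5: note_off(84): free voice 0 | voices=[- 67]
Op 6: note_on(78): voice 0 is free -> assigned | voices=[78 67]
Op 7: note_on(64): all voices busy, STEAL voice 1 (pitch 67, oldest) -> assign | voices=[78 64]
Op 8: note_on(63): all voices busy, STEAL voice 0 (pitch 78, oldest) -> assign | voices=[63 64]

Answer: 2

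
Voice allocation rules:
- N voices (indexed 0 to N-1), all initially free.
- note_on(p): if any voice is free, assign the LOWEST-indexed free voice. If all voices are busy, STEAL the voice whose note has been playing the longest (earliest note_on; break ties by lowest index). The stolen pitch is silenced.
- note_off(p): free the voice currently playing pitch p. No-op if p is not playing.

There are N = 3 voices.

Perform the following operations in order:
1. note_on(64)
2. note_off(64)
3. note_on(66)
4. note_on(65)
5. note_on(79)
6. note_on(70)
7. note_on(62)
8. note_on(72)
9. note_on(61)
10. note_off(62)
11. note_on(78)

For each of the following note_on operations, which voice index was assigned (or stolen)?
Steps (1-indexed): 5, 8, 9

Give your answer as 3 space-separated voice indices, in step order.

Op 1: note_on(64): voice 0 is free -> assigned | voices=[64 - -]
Op 2: note_off(64): free voice 0 | voices=[- - -]
Op 3: note_on(66): voice 0 is free -> assigned | voices=[66 - -]
Op 4: note_on(65): voice 1 is free -> assigned | voices=[66 65 -]
Op 5: note_on(79): voice 2 is free -> assigned | voices=[66 65 79]
Op 6: note_on(70): all voices busy, STEAL voice 0 (pitch 66, oldest) -> assign | voices=[70 65 79]
Op 7: note_on(62): all voices busy, STEAL voice 1 (pitch 65, oldest) -> assign | voices=[70 62 79]
Op 8: note_on(72): all voices busy, STEAL voice 2 (pitch 79, oldest) -> assign | voices=[70 62 72]
Op 9: note_on(61): all voices busy, STEAL voice 0 (pitch 70, oldest) -> assign | voices=[61 62 72]
Op 10: note_off(62): free voice 1 | voices=[61 - 72]
Op 11: note_on(78): voice 1 is free -> assigned | voices=[61 78 72]

Answer: 2 2 0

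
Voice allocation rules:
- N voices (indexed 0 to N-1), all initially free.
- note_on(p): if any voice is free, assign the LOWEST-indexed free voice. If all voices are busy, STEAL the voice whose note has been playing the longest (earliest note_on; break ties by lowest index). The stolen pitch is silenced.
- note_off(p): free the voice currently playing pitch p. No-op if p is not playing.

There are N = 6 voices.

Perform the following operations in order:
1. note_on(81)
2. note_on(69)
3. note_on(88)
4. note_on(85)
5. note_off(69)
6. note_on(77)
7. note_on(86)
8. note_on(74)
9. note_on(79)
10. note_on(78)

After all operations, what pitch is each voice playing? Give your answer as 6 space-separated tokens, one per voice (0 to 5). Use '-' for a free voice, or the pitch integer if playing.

Answer: 79 77 78 85 86 74

Derivation:
Op 1: note_on(81): voice 0 is free -> assigned | voices=[81 - - - - -]
Op 2: note_on(69): voice 1 is free -> assigned | voices=[81 69 - - - -]
Op 3: note_on(88): voice 2 is free -> assigned | voices=[81 69 88 - - -]
Op 4: note_on(85): voice 3 is free -> assigned | voices=[81 69 88 85 - -]
Op 5: note_off(69): free voice 1 | voices=[81 - 88 85 - -]
Op 6: note_on(77): voice 1 is free -> assigned | voices=[81 77 88 85 - -]
Op 7: note_on(86): voice 4 is free -> assigned | voices=[81 77 88 85 86 -]
Op 8: note_on(74): voice 5 is free -> assigned | voices=[81 77 88 85 86 74]
Op 9: note_on(79): all voices busy, STEAL voice 0 (pitch 81, oldest) -> assign | voices=[79 77 88 85 86 74]
Op 10: note_on(78): all voices busy, STEAL voice 2 (pitch 88, oldest) -> assign | voices=[79 77 78 85 86 74]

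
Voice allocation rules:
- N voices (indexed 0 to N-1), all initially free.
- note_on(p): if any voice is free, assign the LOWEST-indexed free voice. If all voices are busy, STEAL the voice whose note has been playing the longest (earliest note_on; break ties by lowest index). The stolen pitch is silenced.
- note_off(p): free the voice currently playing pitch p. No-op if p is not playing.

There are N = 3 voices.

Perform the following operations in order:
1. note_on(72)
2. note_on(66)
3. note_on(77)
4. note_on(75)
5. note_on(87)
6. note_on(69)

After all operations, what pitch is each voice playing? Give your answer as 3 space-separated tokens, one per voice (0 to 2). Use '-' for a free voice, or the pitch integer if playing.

Answer: 75 87 69

Derivation:
Op 1: note_on(72): voice 0 is free -> assigned | voices=[72 - -]
Op 2: note_on(66): voice 1 is free -> assigned | voices=[72 66 -]
Op 3: note_on(77): voice 2 is free -> assigned | voices=[72 66 77]
Op 4: note_on(75): all voices busy, STEAL voice 0 (pitch 72, oldest) -> assign | voices=[75 66 77]
Op 5: note_on(87): all voices busy, STEAL voice 1 (pitch 66, oldest) -> assign | voices=[75 87 77]
Op 6: note_on(69): all voices busy, STEAL voice 2 (pitch 77, oldest) -> assign | voices=[75 87 69]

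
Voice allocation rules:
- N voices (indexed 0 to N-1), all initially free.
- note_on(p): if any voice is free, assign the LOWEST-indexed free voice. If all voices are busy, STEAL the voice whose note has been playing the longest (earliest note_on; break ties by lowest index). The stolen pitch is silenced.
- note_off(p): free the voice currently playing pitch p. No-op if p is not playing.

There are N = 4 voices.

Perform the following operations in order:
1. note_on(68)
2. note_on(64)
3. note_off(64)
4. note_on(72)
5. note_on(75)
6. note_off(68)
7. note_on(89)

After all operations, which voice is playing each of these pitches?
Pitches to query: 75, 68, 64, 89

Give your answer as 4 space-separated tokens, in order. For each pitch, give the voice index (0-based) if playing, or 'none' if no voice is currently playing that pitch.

Answer: 2 none none 0

Derivation:
Op 1: note_on(68): voice 0 is free -> assigned | voices=[68 - - -]
Op 2: note_on(64): voice 1 is free -> assigned | voices=[68 64 - -]
Op 3: note_off(64): free voice 1 | voices=[68 - - -]
Op 4: note_on(72): voice 1 is free -> assigned | voices=[68 72 - -]
Op 5: note_on(75): voice 2 is free -> assigned | voices=[68 72 75 -]
Op 6: note_off(68): free voice 0 | voices=[- 72 75 -]
Op 7: note_on(89): voice 0 is free -> assigned | voices=[89 72 75 -]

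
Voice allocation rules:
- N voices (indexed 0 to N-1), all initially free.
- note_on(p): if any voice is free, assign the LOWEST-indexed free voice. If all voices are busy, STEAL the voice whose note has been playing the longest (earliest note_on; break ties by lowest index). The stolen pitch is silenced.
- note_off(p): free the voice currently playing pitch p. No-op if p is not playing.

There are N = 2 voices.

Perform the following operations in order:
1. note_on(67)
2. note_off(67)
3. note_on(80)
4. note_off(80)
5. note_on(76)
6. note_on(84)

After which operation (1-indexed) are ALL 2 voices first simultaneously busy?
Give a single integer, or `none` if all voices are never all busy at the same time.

Op 1: note_on(67): voice 0 is free -> assigned | voices=[67 -]
Op 2: note_off(67): free voice 0 | voices=[- -]
Op 3: note_on(80): voice 0 is free -> assigned | voices=[80 -]
Op 4: note_off(80): free voice 0 | voices=[- -]
Op 5: note_on(76): voice 0 is free -> assigned | voices=[76 -]
Op 6: note_on(84): voice 1 is free -> assigned | voices=[76 84]

Answer: 6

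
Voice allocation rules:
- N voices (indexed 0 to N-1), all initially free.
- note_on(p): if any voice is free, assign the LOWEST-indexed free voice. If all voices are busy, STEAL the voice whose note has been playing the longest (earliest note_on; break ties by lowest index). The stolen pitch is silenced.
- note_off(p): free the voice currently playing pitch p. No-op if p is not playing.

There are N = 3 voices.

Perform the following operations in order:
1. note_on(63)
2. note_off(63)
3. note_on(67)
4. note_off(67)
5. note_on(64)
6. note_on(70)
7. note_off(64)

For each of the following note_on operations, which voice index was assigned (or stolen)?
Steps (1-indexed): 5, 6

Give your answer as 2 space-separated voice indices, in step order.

Answer: 0 1

Derivation:
Op 1: note_on(63): voice 0 is free -> assigned | voices=[63 - -]
Op 2: note_off(63): free voice 0 | voices=[- - -]
Op 3: note_on(67): voice 0 is free -> assigned | voices=[67 - -]
Op 4: note_off(67): free voice 0 | voices=[- - -]
Op 5: note_on(64): voice 0 is free -> assigned | voices=[64 - -]
Op 6: note_on(70): voice 1 is free -> assigned | voices=[64 70 -]
Op 7: note_off(64): free voice 0 | voices=[- 70 -]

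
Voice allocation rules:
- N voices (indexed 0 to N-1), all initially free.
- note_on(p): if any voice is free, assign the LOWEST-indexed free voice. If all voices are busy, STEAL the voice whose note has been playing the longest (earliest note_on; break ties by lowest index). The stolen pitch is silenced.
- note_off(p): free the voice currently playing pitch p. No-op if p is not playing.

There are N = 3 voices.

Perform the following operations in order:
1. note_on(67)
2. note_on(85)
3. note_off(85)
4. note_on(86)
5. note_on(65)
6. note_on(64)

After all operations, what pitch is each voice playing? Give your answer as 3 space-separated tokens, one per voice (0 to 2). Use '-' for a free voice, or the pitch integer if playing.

Op 1: note_on(67): voice 0 is free -> assigned | voices=[67 - -]
Op 2: note_on(85): voice 1 is free -> assigned | voices=[67 85 -]
Op 3: note_off(85): free voice 1 | voices=[67 - -]
Op 4: note_on(86): voice 1 is free -> assigned | voices=[67 86 -]
Op 5: note_on(65): voice 2 is free -> assigned | voices=[67 86 65]
Op 6: note_on(64): all voices busy, STEAL voice 0 (pitch 67, oldest) -> assign | voices=[64 86 65]

Answer: 64 86 65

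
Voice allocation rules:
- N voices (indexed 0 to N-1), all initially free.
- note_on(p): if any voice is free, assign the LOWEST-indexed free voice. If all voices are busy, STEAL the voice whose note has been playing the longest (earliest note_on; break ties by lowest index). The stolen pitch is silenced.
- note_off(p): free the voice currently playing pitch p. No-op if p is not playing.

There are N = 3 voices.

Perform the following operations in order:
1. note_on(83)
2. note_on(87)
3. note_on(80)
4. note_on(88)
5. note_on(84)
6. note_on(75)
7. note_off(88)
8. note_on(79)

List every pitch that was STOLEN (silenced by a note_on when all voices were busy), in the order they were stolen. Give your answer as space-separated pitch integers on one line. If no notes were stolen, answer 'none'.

Answer: 83 87 80

Derivation:
Op 1: note_on(83): voice 0 is free -> assigned | voices=[83 - -]
Op 2: note_on(87): voice 1 is free -> assigned | voices=[83 87 -]
Op 3: note_on(80): voice 2 is free -> assigned | voices=[83 87 80]
Op 4: note_on(88): all voices busy, STEAL voice 0 (pitch 83, oldest) -> assign | voices=[88 87 80]
Op 5: note_on(84): all voices busy, STEAL voice 1 (pitch 87, oldest) -> assign | voices=[88 84 80]
Op 6: note_on(75): all voices busy, STEAL voice 2 (pitch 80, oldest) -> assign | voices=[88 84 75]
Op 7: note_off(88): free voice 0 | voices=[- 84 75]
Op 8: note_on(79): voice 0 is free -> assigned | voices=[79 84 75]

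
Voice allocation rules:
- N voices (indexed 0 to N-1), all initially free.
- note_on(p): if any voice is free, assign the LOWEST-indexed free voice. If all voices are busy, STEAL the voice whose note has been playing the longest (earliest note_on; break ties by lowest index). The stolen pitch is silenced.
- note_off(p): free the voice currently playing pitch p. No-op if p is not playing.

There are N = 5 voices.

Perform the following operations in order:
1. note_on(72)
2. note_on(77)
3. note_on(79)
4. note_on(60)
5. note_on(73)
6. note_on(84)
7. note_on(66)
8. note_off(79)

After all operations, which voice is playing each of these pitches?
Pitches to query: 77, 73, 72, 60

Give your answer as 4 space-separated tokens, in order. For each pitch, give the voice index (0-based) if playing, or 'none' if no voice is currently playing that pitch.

Answer: none 4 none 3

Derivation:
Op 1: note_on(72): voice 0 is free -> assigned | voices=[72 - - - -]
Op 2: note_on(77): voice 1 is free -> assigned | voices=[72 77 - - -]
Op 3: note_on(79): voice 2 is free -> assigned | voices=[72 77 79 - -]
Op 4: note_on(60): voice 3 is free -> assigned | voices=[72 77 79 60 -]
Op 5: note_on(73): voice 4 is free -> assigned | voices=[72 77 79 60 73]
Op 6: note_on(84): all voices busy, STEAL voice 0 (pitch 72, oldest) -> assign | voices=[84 77 79 60 73]
Op 7: note_on(66): all voices busy, STEAL voice 1 (pitch 77, oldest) -> assign | voices=[84 66 79 60 73]
Op 8: note_off(79): free voice 2 | voices=[84 66 - 60 73]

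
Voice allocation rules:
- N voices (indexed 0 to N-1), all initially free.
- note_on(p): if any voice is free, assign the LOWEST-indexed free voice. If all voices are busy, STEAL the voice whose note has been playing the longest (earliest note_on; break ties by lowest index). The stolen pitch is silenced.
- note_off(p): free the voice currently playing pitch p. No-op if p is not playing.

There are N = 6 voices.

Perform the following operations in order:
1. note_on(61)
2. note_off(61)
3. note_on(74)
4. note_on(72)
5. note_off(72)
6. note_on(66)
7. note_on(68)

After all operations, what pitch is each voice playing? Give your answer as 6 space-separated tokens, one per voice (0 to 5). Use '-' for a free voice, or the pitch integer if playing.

Op 1: note_on(61): voice 0 is free -> assigned | voices=[61 - - - - -]
Op 2: note_off(61): free voice 0 | voices=[- - - - - -]
Op 3: note_on(74): voice 0 is free -> assigned | voices=[74 - - - - -]
Op 4: note_on(72): voice 1 is free -> assigned | voices=[74 72 - - - -]
Op 5: note_off(72): free voice 1 | voices=[74 - - - - -]
Op 6: note_on(66): voice 1 is free -> assigned | voices=[74 66 - - - -]
Op 7: note_on(68): voice 2 is free -> assigned | voices=[74 66 68 - - -]

Answer: 74 66 68 - - -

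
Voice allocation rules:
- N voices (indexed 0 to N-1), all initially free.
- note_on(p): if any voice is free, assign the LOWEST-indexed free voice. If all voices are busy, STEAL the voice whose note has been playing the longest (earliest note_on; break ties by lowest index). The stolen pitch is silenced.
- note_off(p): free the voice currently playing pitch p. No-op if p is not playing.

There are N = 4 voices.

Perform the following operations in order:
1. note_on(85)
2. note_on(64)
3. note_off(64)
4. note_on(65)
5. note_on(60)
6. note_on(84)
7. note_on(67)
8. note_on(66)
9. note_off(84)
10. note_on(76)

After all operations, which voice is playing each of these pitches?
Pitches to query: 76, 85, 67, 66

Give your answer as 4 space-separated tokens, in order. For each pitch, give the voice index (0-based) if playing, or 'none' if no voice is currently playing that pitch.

Answer: 3 none 0 1

Derivation:
Op 1: note_on(85): voice 0 is free -> assigned | voices=[85 - - -]
Op 2: note_on(64): voice 1 is free -> assigned | voices=[85 64 - -]
Op 3: note_off(64): free voice 1 | voices=[85 - - -]
Op 4: note_on(65): voice 1 is free -> assigned | voices=[85 65 - -]
Op 5: note_on(60): voice 2 is free -> assigned | voices=[85 65 60 -]
Op 6: note_on(84): voice 3 is free -> assigned | voices=[85 65 60 84]
Op 7: note_on(67): all voices busy, STEAL voice 0 (pitch 85, oldest) -> assign | voices=[67 65 60 84]
Op 8: note_on(66): all voices busy, STEAL voice 1 (pitch 65, oldest) -> assign | voices=[67 66 60 84]
Op 9: note_off(84): free voice 3 | voices=[67 66 60 -]
Op 10: note_on(76): voice 3 is free -> assigned | voices=[67 66 60 76]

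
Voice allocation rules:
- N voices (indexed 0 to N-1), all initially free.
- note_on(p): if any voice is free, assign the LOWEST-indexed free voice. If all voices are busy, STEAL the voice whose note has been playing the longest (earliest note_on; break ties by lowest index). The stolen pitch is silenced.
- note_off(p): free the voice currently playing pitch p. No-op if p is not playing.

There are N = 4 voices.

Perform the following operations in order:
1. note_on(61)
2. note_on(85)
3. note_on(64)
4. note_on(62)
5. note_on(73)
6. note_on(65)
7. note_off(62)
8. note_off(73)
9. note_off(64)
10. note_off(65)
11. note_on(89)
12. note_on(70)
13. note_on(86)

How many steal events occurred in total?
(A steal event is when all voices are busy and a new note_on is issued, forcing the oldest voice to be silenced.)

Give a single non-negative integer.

Answer: 2

Derivation:
Op 1: note_on(61): voice 0 is free -> assigned | voices=[61 - - -]
Op 2: note_on(85): voice 1 is free -> assigned | voices=[61 85 - -]
Op 3: note_on(64): voice 2 is free -> assigned | voices=[61 85 64 -]
Op 4: note_on(62): voice 3 is free -> assigned | voices=[61 85 64 62]
Op 5: note_on(73): all voices busy, STEAL voice 0 (pitch 61, oldest) -> assign | voices=[73 85 64 62]
Op 6: note_on(65): all voices busy, STEAL voice 1 (pitch 85, oldest) -> assign | voices=[73 65 64 62]
Op 7: note_off(62): free voice 3 | voices=[73 65 64 -]
Op 8: note_off(73): free voice 0 | voices=[- 65 64 -]
Op 9: note_off(64): free voice 2 | voices=[- 65 - -]
Op 10: note_off(65): free voice 1 | voices=[- - - -]
Op 11: note_on(89): voice 0 is free -> assigned | voices=[89 - - -]
Op 12: note_on(70): voice 1 is free -> assigned | voices=[89 70 - -]
Op 13: note_on(86): voice 2 is free -> assigned | voices=[89 70 86 -]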